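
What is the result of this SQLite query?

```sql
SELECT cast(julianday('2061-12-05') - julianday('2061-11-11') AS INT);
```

24

19 days remain in November 2061 after the 11th (30 − 11).
Then 5 days into December 2061.
Total: 19 + 5 = 24.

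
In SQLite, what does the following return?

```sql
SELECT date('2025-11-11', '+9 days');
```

2025-11-20

Advancing 9 more days within November lands on 2025-11-20.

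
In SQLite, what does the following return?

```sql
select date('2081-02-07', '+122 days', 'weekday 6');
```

2081-06-14

Applying '+122 days' to 2081-02-07: counting 122 days forward gives 2081-06-09.
`weekday 6` advances to the next Saturday; 2081-06-09 is a Monday, so it moves forward to 2081-06-14.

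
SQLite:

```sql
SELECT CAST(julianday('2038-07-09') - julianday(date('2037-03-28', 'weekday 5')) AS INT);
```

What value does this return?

462

`weekday 5` advances to the next Friday; 2037-03-28 is a Saturday, so it moves forward to 2037-04-03.
27 days remain in April 2037 after the 3rd (30 − 3).
Full months from May 2037 through June 2038 contribute their day counts.
Then 9 days into July 2038.
Total: 27 + 31 + 30 + 31 + 31 + 30 + 31 + 30 + 31 + 31 + 28 + 31 + 30 + 31 + 30 + 9 = 462.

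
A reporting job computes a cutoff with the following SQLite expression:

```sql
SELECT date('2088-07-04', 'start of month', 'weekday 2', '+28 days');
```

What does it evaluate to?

2088-08-03

`start of month` rewinds 2088-07-04 to 2088-07-01.
`weekday 2` advances to the next Tuesday; 2088-07-01 is a Thursday, so it moves forward to 2088-07-06.
July 2088 has 31 days; 25 remain after the 6th, so 26 days reach 2088-08-01.
Advancing 2 more days within August lands on 2088-08-03.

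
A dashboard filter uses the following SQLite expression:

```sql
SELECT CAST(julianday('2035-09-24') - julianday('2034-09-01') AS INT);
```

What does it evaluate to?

388

29 days remain in September 2034 after the 1st (30 − 1).
Full months from October 2034 through August 2035 contribute their day counts.
Then 24 days into September 2035.
Total: 29 + 31 + 30 + 31 + 31 + 28 + 31 + 30 + 31 + 30 + 31 + 31 + 24 = 388.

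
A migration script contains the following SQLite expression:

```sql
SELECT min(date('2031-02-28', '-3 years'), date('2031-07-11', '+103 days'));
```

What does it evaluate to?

2028-02-28

date('2031-02-28', '-3 years') → 2028-02-28.
date('2031-07-11', '+103 days') → 2031-10-22.
Earlier of the two is 2028-02-28.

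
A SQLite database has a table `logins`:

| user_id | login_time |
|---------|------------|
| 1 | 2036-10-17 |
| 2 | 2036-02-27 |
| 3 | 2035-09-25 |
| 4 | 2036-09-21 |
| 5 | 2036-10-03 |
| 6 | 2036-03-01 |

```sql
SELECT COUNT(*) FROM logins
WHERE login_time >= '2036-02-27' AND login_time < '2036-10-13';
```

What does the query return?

4

Rows in [2036-02-27, 2036-10-13): 2036-02-27, 2036-09-21, 2036-10-03, 2036-03-01 → 4 rows.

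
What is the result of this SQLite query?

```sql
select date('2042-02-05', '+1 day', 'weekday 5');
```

Advancing 1 more day within February lands on 2042-02-06.
`weekday 5` advances to the next Friday; 2042-02-06 is a Thursday, so it moves forward to 2042-02-07.

2042-02-07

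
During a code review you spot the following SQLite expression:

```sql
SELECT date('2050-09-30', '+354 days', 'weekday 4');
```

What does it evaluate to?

2051-09-21

Applying '+354 days' to 2050-09-30: counting 354 days forward gives 2051-09-19.
`weekday 4` advances to the next Thursday; 2051-09-19 is a Tuesday, so it moves forward to 2051-09-21.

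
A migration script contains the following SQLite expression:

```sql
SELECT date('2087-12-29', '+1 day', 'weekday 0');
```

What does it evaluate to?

Advancing 1 more day within December lands on 2087-12-30.
`weekday 0` advances to the next Sunday; 2087-12-30 is a Tuesday, so it moves forward to 2088-01-04.

2088-01-04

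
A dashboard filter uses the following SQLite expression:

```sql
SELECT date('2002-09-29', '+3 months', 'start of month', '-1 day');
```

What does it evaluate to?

Adding +3 months to 2002-09-29 gives 2002-12-29.
`start of month` rewinds 2002-12-29 to 2002-12-01.
Going back 1 day from 2002-12-01 reaches 2002-11-30 (last day of November, 30 days).

2002-11-30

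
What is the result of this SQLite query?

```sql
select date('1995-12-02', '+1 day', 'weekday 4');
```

1995-12-07

Advancing 1 more day within December lands on 1995-12-03.
`weekday 4` advances to the next Thursday; 1995-12-03 is a Sunday, so it moves forward to 1995-12-07.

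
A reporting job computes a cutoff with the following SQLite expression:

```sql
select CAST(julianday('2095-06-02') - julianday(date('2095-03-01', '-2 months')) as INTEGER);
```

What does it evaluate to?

Adding -2 months to 2095-03-01 gives 2095-01-01.
30 days remain in January 2095 after the 1st (31 − 1).
February 2095: 28 days.
March 2095: 31 days.
April 2095: 30 days.
May 2095: 31 days.
Then 2 days into June 2095.
Total: 30 + 28 + 31 + 30 + 31 + 2 = 152.

152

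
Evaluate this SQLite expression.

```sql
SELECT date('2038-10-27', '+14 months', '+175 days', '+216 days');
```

2041-01-21

Adding +14 months to 2038-10-27 gives 2039-12-27.
Applying '+175 days' to 2039-12-27: counting 175 days forward gives 2040-06-19.
Applying '+216 days' to 2040-06-19: counting 216 days forward gives 2041-01-21.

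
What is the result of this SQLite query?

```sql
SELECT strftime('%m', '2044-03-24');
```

`%m` extracts the 2-digit month (01-12): 03.

03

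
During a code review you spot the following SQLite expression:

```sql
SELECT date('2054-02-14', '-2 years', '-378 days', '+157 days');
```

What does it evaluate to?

Adding -2 years to 2054-02-14 gives 2052-02-14.
Applying '-378 days' to 2052-02-14: counting 378 days back gives 2051-02-01.
Applying '+157 days' to 2051-02-01: counting 157 days forward gives 2051-07-08.

2051-07-08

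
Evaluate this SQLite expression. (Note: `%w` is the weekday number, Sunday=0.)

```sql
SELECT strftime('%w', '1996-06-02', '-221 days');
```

First apply '-221 days': 1996-06-02 → 1995-10-25.
1995-10-25 is a Wednesday; with Sunday=0 that is 3.

3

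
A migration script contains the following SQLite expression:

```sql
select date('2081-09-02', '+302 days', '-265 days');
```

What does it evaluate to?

2081-10-09

Applying '+302 days' to 2081-09-02: counting 302 days forward gives 2082-07-01.
Applying '-265 days' to 2082-07-01: counting 265 days back gives 2081-10-09.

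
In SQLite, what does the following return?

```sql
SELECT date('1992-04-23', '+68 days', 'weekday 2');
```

1992-06-30

Applying '+68 days' to 1992-04-23: counting 68 days forward gives 1992-06-30.
`weekday 2` advances to the next Tuesday; 1992-06-30 is already a Tuesday, so it stays at 1992-06-30.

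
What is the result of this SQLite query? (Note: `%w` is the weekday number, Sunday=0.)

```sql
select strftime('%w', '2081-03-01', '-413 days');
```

6

First apply '-413 days': 2081-03-01 → 2080-01-13.
2080-01-13 is a Saturday; with Sunday=0 that is 6.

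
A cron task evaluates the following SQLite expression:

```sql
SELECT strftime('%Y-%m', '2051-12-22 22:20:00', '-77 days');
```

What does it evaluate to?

2051-10

First apply '-77 days': 2051-12-22 22:20:00 → 2051-10-06 22:20:00.
`%Y-%m` extracts the year-month: 2051-10.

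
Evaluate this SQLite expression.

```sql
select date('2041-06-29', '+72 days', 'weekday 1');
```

Applying '+72 days' to 2041-06-29: counting 72 days forward gives 2041-09-09.
`weekday 1` advances to the next Monday; 2041-09-09 is already a Monday, so it stays at 2041-09-09.

2041-09-09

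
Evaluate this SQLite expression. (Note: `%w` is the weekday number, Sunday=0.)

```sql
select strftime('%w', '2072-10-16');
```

2072-10-16 is a Sunday; with Sunday=0 that is 0.

0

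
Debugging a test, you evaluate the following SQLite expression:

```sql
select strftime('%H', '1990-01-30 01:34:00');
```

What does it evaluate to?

`%H` extracts the 2-digit hour (00-23): 01.

01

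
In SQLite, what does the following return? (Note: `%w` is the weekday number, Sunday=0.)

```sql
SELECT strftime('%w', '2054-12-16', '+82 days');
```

1

First apply '+82 days': 2054-12-16 → 2055-03-08.
2055-03-08 is a Monday; with Sunday=0 that is 1.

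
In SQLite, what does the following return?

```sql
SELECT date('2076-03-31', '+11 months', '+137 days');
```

Adding +11 months to 2076-03-31 targets 2077-02-31. February 2077 has only 28 days, so SQLite normalizes the 3-day overflow forward to 2077-03-03.
Applying '+137 days' to 2077-03-03: counting 137 days forward gives 2077-07-18.

2077-07-18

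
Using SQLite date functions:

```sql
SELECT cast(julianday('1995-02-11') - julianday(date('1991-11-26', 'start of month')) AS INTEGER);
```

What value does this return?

`start of month` rewinds 1991-11-26 to 1991-11-01.
29 days remain in November 1991 after the 1st (30 − 1).
Full months from December 1991 through January 1995 contribute their day counts.
Then 11 days into February 1995.
Total: 29 + 31 + 31 + 29 + 31 + 30 + 31 + 30 + 31 + 31 + 30 + 31 + 30 + 31 + 31 + 28 + 31 + 30 + 31 + 30 + 31 + 31 + 30 + 31 + 30 + 31 + 31 + 28 + 31 + 30 + 31 + 30 + 31 + 31 + 30 + 31 + 30 + 31 + 31 + 11 = 1198.

1198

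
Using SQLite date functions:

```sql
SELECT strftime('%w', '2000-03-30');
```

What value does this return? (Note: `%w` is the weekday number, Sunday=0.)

2000-03-30 is a Thursday; with Sunday=0 that is 4.

4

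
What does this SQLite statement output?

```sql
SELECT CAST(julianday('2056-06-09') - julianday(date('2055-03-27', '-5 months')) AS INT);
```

Adding -5 months to 2055-03-27 gives 2054-10-27.
4 days remain in October 2054 after the 27th (31 − 27).
Full months from November 2054 through May 2056 contribute their day counts.
Then 9 days into June 2056.
Total: 4 + 30 + 31 + 31 + 28 + 31 + 30 + 31 + 30 + 31 + 31 + 30 + 31 + 30 + 31 + 31 + 29 + 31 + 30 + 31 + 9 = 591.

591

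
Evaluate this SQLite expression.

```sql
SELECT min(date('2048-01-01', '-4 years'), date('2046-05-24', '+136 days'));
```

2044-01-01

date('2048-01-01', '-4 years') → 2044-01-01.
date('2046-05-24', '+136 days') → 2046-10-07.
Earlier of the two is 2044-01-01.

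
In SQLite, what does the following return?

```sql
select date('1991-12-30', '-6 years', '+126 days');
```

Adding -6 years to 1991-12-30 gives 1985-12-30.
Applying '+126 days' to 1985-12-30: counting 126 days forward gives 1986-05-05.

1986-05-05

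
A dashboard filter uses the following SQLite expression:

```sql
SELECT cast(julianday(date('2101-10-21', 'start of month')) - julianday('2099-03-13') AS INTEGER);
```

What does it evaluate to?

932

`start of month` rewinds 2101-10-21 to 2101-10-01.
18 days remain in March 2099 after the 13th (31 − 13).
Full months from April 2099 through September 2101 contribute their day counts.
Then 1 day into October 2101.
Total: 18 + 30 + 31 + 30 + 31 + 31 + 30 + 31 + 30 + 31 + 31 + 28 + 31 + 30 + 31 + 30 + 31 + 31 + 30 + 31 + 30 + 31 + 31 + 28 + 31 + 30 + 31 + 30 + 31 + 31 + 30 + 1 = 932.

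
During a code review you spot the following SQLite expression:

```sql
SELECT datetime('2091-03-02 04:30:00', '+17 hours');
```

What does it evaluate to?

2091-03-02 21:30:00

+17 hours from 2091-03-02 04:30:00 is 2091-03-02 21:30:00.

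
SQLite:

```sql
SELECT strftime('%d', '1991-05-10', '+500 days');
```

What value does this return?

21

First apply '+500 days': 1991-05-10 → 1992-09-21.
`%d` extracts the 2-digit day of month: 21.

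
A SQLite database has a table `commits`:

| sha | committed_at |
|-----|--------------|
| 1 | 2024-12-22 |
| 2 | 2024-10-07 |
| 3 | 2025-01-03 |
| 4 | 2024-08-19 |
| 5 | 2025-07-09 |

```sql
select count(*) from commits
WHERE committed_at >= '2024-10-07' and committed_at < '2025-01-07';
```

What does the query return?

Rows in [2024-10-07, 2025-01-07): 2024-12-22, 2024-10-07, 2025-01-03 → 3 rows.

3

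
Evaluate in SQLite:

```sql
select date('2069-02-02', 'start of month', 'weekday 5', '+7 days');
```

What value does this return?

`start of month` rewinds 2069-02-02 to 2069-02-01.
`weekday 5` advances to the next Friday; 2069-02-01 is already a Friday, so it stays at 2069-02-01.
Advancing 7 more days within February lands on 2069-02-08.

2069-02-08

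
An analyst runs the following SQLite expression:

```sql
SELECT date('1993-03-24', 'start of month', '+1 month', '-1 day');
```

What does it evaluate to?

1993-03-31

`start of month` rewinds 1993-03-24 to 1993-03-01.
Adding +1 month to 1993-03-01 gives 1993-04-01.
Going back 1 day from 1993-04-01 reaches 1993-03-31 (last day of March, 31 days).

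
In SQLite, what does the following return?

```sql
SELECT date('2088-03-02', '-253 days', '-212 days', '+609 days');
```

2088-07-24

Applying '-253 days' to 2088-03-02: counting 253 days back gives 2087-06-23.
Applying '-212 days' to 2087-06-23: counting 212 days back gives 2086-11-23.
Applying '+609 days' to 2086-11-23: counting 609 days forward gives 2088-07-24.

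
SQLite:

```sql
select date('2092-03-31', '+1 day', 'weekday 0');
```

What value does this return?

2092-04-06

March 2092 has 31 days; 0 remain after the 31st, so 1 days reach 2092-04-01.
`weekday 0` advances to the next Sunday; 2092-04-01 is a Tuesday, so it moves forward to 2092-04-06.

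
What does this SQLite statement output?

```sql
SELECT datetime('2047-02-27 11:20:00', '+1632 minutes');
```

2047-02-28 14:32:00

1632 minutes = 27h 12m; +1632 minutes from 2047-02-27 11:20:00 is 2047-02-28 14:32:00 (crosses midnight).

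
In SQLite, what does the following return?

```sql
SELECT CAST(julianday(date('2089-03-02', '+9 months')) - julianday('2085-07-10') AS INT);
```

1606

Adding +9 months to 2089-03-02 gives 2089-12-02.
21 days remain in July 2085 after the 10th (31 − 10).
Full months from August 2085 through November 2089 contribute their day counts.
Then 2 days into December 2089.
Total: 21 + 31 + 30 + 31 + 30 + 31 + 31 + 28 + 31 + 30 + 31 + 30 + 31 + 31 + 30 + 31 + 30 + 31 + 31 + 28 + 31 + 30 + 31 + 30 + 31 + 31 + 30 + 31 + 30 + 31 + 31 + 29 + 31 + 30 + 31 + 30 + 31 + 31 + 30 + 31 + 30 + 31 + 31 + 28 + 31 + 30 + 31 + 30 + 31 + 31 + 30 + 31 + 30 + 2 = 1606.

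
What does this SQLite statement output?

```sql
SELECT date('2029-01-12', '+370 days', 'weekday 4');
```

Applying '+370 days' to 2029-01-12: counting 370 days forward gives 2030-01-17.
`weekday 4` advances to the next Thursday; 2030-01-17 is already a Thursday, so it stays at 2030-01-17.

2030-01-17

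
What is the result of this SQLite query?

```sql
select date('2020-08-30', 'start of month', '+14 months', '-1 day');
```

2021-09-30

`start of month` rewinds 2020-08-30 to 2020-08-01.
Adding +14 months to 2020-08-01 gives 2021-10-01.
Going back 1 day from 2021-10-01 reaches 2021-09-30 (last day of September, 30 days).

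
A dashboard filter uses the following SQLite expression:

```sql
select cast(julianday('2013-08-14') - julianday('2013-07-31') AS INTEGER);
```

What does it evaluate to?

14

0 days remain in July 2013 after the 31st (31 − 31).
Then 14 days into August 2013.
Total: 0 + 14 = 14.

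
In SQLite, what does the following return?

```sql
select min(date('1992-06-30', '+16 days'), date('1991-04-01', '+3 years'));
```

1992-07-16

date('1992-06-30', '+16 days') → 1992-07-16.
date('1991-04-01', '+3 years') → 1994-04-01.
Earlier of the two is 1992-07-16.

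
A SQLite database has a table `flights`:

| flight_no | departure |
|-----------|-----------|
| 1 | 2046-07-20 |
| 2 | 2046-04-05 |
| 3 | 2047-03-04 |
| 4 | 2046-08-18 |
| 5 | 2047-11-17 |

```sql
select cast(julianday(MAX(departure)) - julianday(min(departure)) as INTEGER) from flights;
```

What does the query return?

MIN = 2046-04-05, MAX = 2047-11-17.
25 days remain in April 2046 after the 5th (30 − 5).
Full months from May 2046 through October 2047 contribute their day counts.
Then 17 days into November 2047.
Total: 25 + 31 + 30 + 31 + 31 + 30 + 31 + 30 + 31 + 31 + 28 + 31 + 30 + 31 + 30 + 31 + 31 + 30 + 31 + 17 = 591.

591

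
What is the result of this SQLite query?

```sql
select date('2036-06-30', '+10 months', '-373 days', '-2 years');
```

2034-04-22

Adding +10 months to 2036-06-30 gives 2037-04-30.
Applying '-373 days' to 2037-04-30: counting 373 days back gives 2036-04-22.
Adding -2 years to 2036-04-22 gives 2034-04-22.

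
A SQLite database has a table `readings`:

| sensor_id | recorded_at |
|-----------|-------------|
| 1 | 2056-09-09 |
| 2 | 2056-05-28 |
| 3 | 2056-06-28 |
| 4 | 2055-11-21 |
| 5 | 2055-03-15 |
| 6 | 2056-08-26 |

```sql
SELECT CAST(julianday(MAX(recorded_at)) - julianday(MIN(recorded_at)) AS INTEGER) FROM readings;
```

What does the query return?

MIN = 2055-03-15, MAX = 2056-09-09.
16 days remain in March 2055 after the 15th (31 − 15).
Full months from April 2055 through August 2056 contribute their day counts.
Then 9 days into September 2056.
Total: 16 + 30 + 31 + 30 + 31 + 31 + 30 + 31 + 30 + 31 + 31 + 29 + 31 + 30 + 31 + 30 + 31 + 31 + 9 = 544.

544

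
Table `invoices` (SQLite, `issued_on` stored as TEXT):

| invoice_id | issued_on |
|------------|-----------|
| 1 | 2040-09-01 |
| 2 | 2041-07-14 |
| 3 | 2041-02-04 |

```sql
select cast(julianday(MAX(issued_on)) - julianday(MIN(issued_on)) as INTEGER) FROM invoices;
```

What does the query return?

MIN = 2040-09-01, MAX = 2041-07-14.
29 days remain in September 2040 after the 1st (30 − 1).
Full months from October 2040 through June 2041 contribute their day counts.
Then 14 days into July 2041.
Total: 29 + 31 + 30 + 31 + 31 + 28 + 31 + 30 + 31 + 30 + 14 = 316.

316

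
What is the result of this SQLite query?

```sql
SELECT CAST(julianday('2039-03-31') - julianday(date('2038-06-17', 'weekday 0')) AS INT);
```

`weekday 0` advances to the next Sunday; 2038-06-17 is a Thursday, so it moves forward to 2038-06-20.
10 days remain in June 2038 after the 20th (30 − 20).
Full months from July 2038 through February 2039 contribute their day counts.
Then 31 days into March 2039.
Total: 10 + 31 + 31 + 30 + 31 + 30 + 31 + 31 + 28 + 31 = 284.

284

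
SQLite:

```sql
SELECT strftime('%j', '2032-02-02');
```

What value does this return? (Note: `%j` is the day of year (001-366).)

033

Day-of-year for 2032-02-02: days since 2032-01-01 inclusive = 33, zero-padded to 033.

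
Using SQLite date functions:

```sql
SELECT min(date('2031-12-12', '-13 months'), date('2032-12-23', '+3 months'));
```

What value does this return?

2030-11-12

date('2031-12-12', '-13 months') → 2030-11-12.
date('2032-12-23', '+3 months') → 2033-03-23.
Earlier of the two is 2030-11-12.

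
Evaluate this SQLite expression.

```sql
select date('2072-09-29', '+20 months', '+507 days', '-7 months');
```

Adding +20 months to 2072-09-29 gives 2074-05-29.
Applying '+507 days' to 2074-05-29: counting 507 days forward gives 2075-10-18.
Adding -7 months to 2075-10-18 gives 2075-03-18.

2075-03-18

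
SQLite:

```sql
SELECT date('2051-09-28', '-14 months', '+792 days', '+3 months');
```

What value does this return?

2052-12-27

Adding -14 months to 2051-09-28 gives 2050-07-28.
Applying '+792 days' to 2050-07-28: counting 792 days forward gives 2052-09-27.
Adding +3 months to 2052-09-27 gives 2052-12-27.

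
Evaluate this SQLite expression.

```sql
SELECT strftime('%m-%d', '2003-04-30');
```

`%m-%d` extracts the month-day: 04-30.

04-30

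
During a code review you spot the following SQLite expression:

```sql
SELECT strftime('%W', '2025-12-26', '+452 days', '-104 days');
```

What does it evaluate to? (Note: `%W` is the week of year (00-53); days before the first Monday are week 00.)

49

First apply '+452 days', '-104 days': 2025-12-26 → 2026-12-09.
2026-12-09 is a Wednesday. SQLite's %W counts Mondays since the year started; the result is 49.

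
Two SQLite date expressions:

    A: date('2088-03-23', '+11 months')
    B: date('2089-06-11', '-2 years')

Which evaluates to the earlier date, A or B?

A = 2089-02-23.
B = 2087-06-11.
B is earlier.

B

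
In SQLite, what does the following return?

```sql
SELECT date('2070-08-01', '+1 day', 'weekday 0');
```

2070-08-03

Advancing 1 more day within August lands on 2070-08-02.
`weekday 0` advances to the next Sunday; 2070-08-02 is a Saturday, so it moves forward to 2070-08-03.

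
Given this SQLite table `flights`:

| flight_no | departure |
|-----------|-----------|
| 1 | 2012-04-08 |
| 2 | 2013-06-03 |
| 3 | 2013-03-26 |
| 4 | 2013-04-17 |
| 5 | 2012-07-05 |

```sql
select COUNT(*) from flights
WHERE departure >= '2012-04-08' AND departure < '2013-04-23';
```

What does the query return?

4

Rows in [2012-04-08, 2013-04-23): 2012-04-08, 2013-03-26, 2013-04-17, 2012-07-05 → 4 rows.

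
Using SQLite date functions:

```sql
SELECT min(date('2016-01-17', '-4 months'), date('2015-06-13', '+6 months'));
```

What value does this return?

date('2016-01-17', '-4 months') → 2015-09-17.
date('2015-06-13', '+6 months') → 2015-12-13.
Earlier of the two is 2015-09-17.

2015-09-17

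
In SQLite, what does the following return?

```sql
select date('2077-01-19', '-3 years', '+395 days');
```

Adding -3 years to 2077-01-19 gives 2074-01-19.
Applying '+395 days' to 2074-01-19: counting 395 days forward gives 2075-02-18.

2075-02-18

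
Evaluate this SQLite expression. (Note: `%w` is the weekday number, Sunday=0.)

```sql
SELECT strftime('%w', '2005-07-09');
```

6

2005-07-09 is a Saturday; with Sunday=0 that is 6.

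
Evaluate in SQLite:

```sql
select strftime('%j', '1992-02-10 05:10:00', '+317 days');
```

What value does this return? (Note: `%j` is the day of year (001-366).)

358

First apply '+317 days': 1992-02-10 05:10:00 → 1992-12-23 05:10:00.
Day-of-year for 1992-12-23: days since 1992-01-01 inclusive = 358, zero-padded to 358.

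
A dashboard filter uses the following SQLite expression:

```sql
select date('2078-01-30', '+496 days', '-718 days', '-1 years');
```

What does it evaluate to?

2076-06-22

Applying '+496 days' to 2078-01-30: counting 496 days forward gives 2079-06-10.
Applying '-718 days' to 2079-06-10: counting 718 days back gives 2077-06-22.
Adding -1 year to 2077-06-22 gives 2076-06-22.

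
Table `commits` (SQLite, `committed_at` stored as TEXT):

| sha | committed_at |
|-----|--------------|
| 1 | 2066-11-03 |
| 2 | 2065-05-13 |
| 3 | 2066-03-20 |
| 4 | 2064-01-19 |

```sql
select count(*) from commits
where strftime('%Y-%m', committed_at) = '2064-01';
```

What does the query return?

1

Rows with year-month 2064-01: 2064-01-19 → 1.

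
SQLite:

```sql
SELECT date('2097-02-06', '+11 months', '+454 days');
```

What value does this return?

2099-04-05

Adding +11 months to 2097-02-06 gives 2098-01-06.
Applying '+454 days' to 2098-01-06: counting 454 days forward gives 2099-04-05.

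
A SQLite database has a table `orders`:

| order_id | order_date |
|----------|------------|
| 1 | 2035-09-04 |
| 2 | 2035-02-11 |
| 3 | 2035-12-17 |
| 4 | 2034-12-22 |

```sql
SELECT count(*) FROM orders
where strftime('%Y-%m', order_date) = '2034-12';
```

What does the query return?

1

Rows with year-month 2034-12: 2034-12-22 → 1.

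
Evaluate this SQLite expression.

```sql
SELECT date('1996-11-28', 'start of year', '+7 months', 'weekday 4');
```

1996-08-01

`start of year` rewinds 1996-11-28 to 1996-01-01.
Adding +7 months to 1996-01-01 gives 1996-08-01.
`weekday 4` advances to the next Thursday; 1996-08-01 is already a Thursday, so it stays at 1996-08-01.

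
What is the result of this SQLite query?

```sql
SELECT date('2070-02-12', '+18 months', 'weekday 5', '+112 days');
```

Adding +18 months to 2070-02-12 gives 2071-08-12.
`weekday 5` advances to the next Friday; 2071-08-12 is a Wednesday, so it moves forward to 2071-08-14.
Applying '+112 days' to 2071-08-14: counting 112 days forward gives 2071-12-04.

2071-12-04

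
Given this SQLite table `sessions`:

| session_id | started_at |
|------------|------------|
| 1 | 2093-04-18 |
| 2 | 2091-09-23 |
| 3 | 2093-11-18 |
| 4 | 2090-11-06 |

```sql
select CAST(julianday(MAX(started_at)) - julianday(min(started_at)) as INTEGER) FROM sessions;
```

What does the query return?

1108

MIN = 2090-11-06, MAX = 2093-11-18.
24 days remain in November 2090 after the 6th (30 − 6).
Full months from December 2090 through October 2093 contribute their day counts.
Then 18 days into November 2093.
Total: 24 + 31 + 31 + 28 + 31 + 30 + 31 + 30 + 31 + 31 + 30 + 31 + 30 + 31 + 31 + 29 + 31 + 30 + 31 + 30 + 31 + 31 + 30 + 31 + 30 + 31 + 31 + 28 + 31 + 30 + 31 + 30 + 31 + 31 + 30 + 31 + 18 = 1108.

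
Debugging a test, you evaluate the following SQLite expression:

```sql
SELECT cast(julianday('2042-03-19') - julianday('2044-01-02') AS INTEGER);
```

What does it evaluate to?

-654

12 days remain in March 2042 after the 19th (31 − 19).
Full months from April 2042 through December 2043 contribute their day counts.
Then 2 days into January 2044.
Total: 12 + 30 + 31 + 30 + 31 + 31 + 30 + 31 + 30 + 31 + 31 + 28 + 31 + 30 + 31 + 30 + 31 + 31 + 30 + 31 + 30 + 31 + 2 = 654.
The subtraction is earlier − later, so the result is −654 → -654.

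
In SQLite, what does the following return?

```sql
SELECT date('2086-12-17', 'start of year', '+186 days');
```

2086-07-06

`start of year` rewinds 2086-12-17 to 2086-01-01.
Applying '+186 days' to 2086-01-01: counting 186 days forward gives 2086-07-06.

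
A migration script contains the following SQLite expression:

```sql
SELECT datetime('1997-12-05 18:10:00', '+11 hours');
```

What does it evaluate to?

+11 hours from 1997-12-05 18:10:00 is 1997-12-06 05:10:00 (crosses midnight).

1997-12-06 05:10:00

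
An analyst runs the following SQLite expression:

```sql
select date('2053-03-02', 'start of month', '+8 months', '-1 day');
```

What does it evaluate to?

2053-10-31

`start of month` rewinds 2053-03-02 to 2053-03-01.
Adding +8 months to 2053-03-01 gives 2053-11-01.
Going back 1 day from 2053-11-01 reaches 2053-10-31 (last day of October, 31 days).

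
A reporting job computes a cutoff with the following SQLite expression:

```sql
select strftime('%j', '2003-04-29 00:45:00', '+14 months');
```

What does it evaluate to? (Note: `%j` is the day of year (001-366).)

First apply '+14 months': 2003-04-29 00:45:00 → 2004-06-29 00:45:00.
Day-of-year for 2004-06-29: days since 2004-01-01 inclusive = 181, zero-padded to 181.

181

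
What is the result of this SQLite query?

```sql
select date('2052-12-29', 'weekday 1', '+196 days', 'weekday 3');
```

`weekday 1` advances to the next Monday; 2052-12-29 is a Sunday, so it moves forward to 2052-12-30.
Applying '+196 days' to 2052-12-30: counting 196 days forward gives 2053-07-14.
`weekday 3` advances to the next Wednesday; 2053-07-14 is a Monday, so it moves forward to 2053-07-16.

2053-07-16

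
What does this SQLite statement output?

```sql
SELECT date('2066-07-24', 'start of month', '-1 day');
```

2066-06-30

`start of month` rewinds 2066-07-24 to 2066-07-01.
Going back 1 day from 2066-07-01 reaches 2066-06-30 (last day of June, 30 days).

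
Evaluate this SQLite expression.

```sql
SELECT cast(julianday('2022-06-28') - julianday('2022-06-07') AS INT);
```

21

Both dates are in June 2022: 28 − 7 = 21.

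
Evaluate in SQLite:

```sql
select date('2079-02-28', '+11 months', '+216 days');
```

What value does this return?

Adding +11 months to 2079-02-28 gives 2080-01-28.
Applying '+216 days' to 2080-01-28: counting 216 days forward gives 2080-08-31.

2080-08-31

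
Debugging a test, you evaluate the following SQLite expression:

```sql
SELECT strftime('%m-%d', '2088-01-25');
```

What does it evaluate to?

`%m-%d` extracts the month-day: 01-25.

01-25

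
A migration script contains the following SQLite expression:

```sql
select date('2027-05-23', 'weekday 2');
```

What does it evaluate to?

2027-05-25

`weekday 2` advances to the next Tuesday; 2027-05-23 is a Sunday, so it moves forward to 2027-05-25.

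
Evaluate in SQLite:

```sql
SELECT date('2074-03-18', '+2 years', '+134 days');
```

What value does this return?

Adding +2 years to 2074-03-18 gives 2076-03-18.
Applying '+134 days' to 2076-03-18: counting 134 days forward gives 2076-07-30.

2076-07-30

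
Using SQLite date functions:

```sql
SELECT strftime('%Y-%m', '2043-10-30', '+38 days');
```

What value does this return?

2043-12

First apply '+38 days': 2043-10-30 → 2043-12-07.
`%Y-%m` extracts the year-month: 2043-12.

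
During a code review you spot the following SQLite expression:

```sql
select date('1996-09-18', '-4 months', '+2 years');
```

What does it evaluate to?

1998-05-18

Adding -4 months to 1996-09-18 gives 1996-05-18.
Adding +2 years to 1996-05-18 gives 1998-05-18.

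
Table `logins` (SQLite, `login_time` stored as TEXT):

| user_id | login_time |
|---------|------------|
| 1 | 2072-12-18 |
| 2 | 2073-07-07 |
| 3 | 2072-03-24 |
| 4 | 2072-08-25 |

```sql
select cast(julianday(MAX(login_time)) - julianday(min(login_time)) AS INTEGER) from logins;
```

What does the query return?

MIN = 2072-03-24, MAX = 2073-07-07.
7 days remain in March 2072 after the 24th (31 − 24).
Full months from April 2072 through June 2073 contribute their day counts.
Then 7 days into July 2073.
Total: 7 + 30 + 31 + 30 + 31 + 31 + 30 + 31 + 30 + 31 + 31 + 28 + 31 + 30 + 31 + 30 + 7 = 470.

470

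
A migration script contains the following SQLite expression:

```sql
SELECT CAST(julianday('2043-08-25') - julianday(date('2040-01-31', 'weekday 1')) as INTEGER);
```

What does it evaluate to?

`weekday 1` advances to the next Monday; 2040-01-31 is a Tuesday, so it moves forward to 2040-02-06.
23 days remain in February 2040 after the 6th (29 − 6).
Full months from March 2040 through July 2043 contribute their day counts.
Then 25 days into August 2043.
Total: 23 + 31 + 30 + 31 + 30 + 31 + 31 + 30 + 31 + 30 + 31 + 31 + 28 + 31 + 30 + 31 + 30 + 31 + 31 + 30 + 31 + 30 + 31 + 31 + 28 + 31 + 30 + 31 + 30 + 31 + 31 + 30 + 31 + 30 + 31 + 31 + 28 + 31 + 30 + 31 + 30 + 31 + 25 = 1296.

1296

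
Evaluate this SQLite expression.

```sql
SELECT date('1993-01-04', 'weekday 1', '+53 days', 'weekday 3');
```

1993-03-03

`weekday 1` advances to the next Monday; 1993-01-04 is already a Monday, so it stays at 1993-01-04.
Applying '+53 days' to 1993-01-04: counting 53 days forward gives 1993-02-26.
`weekday 3` advances to the next Wednesday; 1993-02-26 is a Friday, so it moves forward to 1993-03-03.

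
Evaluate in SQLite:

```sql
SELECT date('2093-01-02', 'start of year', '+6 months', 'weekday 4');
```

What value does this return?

`start of year` rewinds 2093-01-02 to 2093-01-01.
Adding +6 months to 2093-01-01 gives 2093-07-01.
`weekday 4` advances to the next Thursday; 2093-07-01 is a Wednesday, so it moves forward to 2093-07-02.

2093-07-02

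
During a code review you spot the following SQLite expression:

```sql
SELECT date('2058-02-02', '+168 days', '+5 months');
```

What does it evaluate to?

Applying '+168 days' to 2058-02-02: counting 168 days forward gives 2058-07-20.
Adding +5 months to 2058-07-20 gives 2058-12-20.

2058-12-20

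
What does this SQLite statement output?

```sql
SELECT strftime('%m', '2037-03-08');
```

`%m` extracts the 2-digit month (01-12): 03.

03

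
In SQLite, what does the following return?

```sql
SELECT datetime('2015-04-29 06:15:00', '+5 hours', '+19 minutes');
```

2015-04-29 11:34:00

+5 hours from 2015-04-29 06:15:00 is 2015-04-29 11:15:00.
+19 minutes from 2015-04-29 11:15:00 is 2015-04-29 11:34:00.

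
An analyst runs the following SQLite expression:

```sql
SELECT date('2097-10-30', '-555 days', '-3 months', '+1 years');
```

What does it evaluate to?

2097-01-23

Applying '-555 days' to 2097-10-30: counting 555 days back gives 2096-04-23.
Adding -3 months to 2096-04-23 gives 2096-01-23.
Adding +1 year to 2096-01-23 gives 2097-01-23.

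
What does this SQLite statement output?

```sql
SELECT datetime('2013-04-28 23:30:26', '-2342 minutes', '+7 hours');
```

2342 minutes = 39h 2m; -2342 minutes from 2013-04-28 23:30:26 is 2013-04-27 08:28:26 (crosses midnight).
+7 hours from 2013-04-27 08:28:26 is 2013-04-27 15:28:26.

2013-04-27 15:28:26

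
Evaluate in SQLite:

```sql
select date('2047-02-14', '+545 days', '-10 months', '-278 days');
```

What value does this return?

2047-01-07

Applying '+545 days' to 2047-02-14: counting 545 days forward gives 2048-08-12.
Adding -10 months to 2048-08-12 gives 2047-10-12.
Applying '-278 days' to 2047-10-12: counting 278 days back gives 2047-01-07.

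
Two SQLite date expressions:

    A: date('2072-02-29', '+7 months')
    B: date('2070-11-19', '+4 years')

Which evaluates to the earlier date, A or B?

A

A = 2072-09-29.
B = 2074-11-19.
A is earlier.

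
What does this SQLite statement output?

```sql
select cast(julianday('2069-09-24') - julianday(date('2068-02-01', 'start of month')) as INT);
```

`start of month` rewinds 2068-02-01 to 2068-02-01.
28 days remain in February 2068 after the 1st (29 − 1).
Full months from March 2068 through August 2069 contribute their day counts.
Then 24 days into September 2069.
Total: 28 + 31 + 30 + 31 + 30 + 31 + 31 + 30 + 31 + 30 + 31 + 31 + 28 + 31 + 30 + 31 + 30 + 31 + 31 + 24 = 601.

601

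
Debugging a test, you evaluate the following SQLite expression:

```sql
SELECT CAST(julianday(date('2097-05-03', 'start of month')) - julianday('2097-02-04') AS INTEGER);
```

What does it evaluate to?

`start of month` rewinds 2097-05-03 to 2097-05-01.
24 days remain in February 2097 after the 4th (28 − 4).
March 2097: 31 days.
April 2097: 30 days.
Then 1 day into May 2097.
Total: 24 + 31 + 30 + 1 = 86.

86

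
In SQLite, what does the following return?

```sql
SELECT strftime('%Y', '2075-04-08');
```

`%Y` extracts the 4-digit year: 2075.

2075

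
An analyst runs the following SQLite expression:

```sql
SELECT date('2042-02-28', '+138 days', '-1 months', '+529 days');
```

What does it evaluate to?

2043-11-27

Applying '+138 days' to 2042-02-28: counting 138 days forward gives 2042-07-16.
Adding -1 month to 2042-07-16 gives 2042-06-16.
Applying '+529 days' to 2042-06-16: counting 529 days forward gives 2043-11-27.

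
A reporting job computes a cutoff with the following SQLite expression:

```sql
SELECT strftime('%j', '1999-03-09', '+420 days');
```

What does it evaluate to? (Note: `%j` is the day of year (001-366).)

123

First apply '+420 days': 1999-03-09 → 2000-05-02.
Day-of-year for 2000-05-02: days since 2000-01-01 inclusive = 123, zero-padded to 123.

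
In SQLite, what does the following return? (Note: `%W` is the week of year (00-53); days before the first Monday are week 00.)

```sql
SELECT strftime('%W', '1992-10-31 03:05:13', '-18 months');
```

First apply '-18 months': 1992-10-31 03:05:13 → 1991-05-01 03:05:13.
1991-05-01 is a Wednesday. SQLite's %W counts Mondays since the year started; the result is 17.

17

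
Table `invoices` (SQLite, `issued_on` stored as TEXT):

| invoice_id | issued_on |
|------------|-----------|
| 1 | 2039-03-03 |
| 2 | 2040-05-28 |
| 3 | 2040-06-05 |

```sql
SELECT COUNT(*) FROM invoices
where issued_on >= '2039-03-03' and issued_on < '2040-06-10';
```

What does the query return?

Rows in [2039-03-03, 2040-06-10): 2039-03-03, 2040-05-28, 2040-06-05 → 3 rows.

3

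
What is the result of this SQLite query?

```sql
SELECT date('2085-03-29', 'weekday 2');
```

2085-04-03

`weekday 2` advances to the next Tuesday; 2085-03-29 is a Thursday, so it moves forward to 2085-04-03.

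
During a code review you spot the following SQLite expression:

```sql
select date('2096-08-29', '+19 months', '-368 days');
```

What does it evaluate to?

Adding +19 months to 2096-08-29 gives 2098-03-29.
Applying '-368 days' to 2098-03-29: counting 368 days back gives 2097-03-26.

2097-03-26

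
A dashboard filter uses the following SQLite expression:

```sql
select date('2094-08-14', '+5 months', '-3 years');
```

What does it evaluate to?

Adding +5 months to 2094-08-14 gives 2095-01-14.
Adding -3 years to 2095-01-14 gives 2092-01-14.

2092-01-14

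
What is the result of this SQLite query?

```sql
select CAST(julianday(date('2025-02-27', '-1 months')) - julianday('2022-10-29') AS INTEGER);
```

Adding -1 month to 2025-02-27 gives 2025-01-27.
2 days remain in October 2022 after the 29th (31 − 29).
Full months from November 2022 through December 2024 contribute their day counts.
Then 27 days into January 2025.
Total: 2 + 30 + 31 + 31 + 28 + 31 + 30 + 31 + 30 + 31 + 31 + 30 + 31 + 30 + 31 + 31 + 29 + 31 + 30 + 31 + 30 + 31 + 31 + 30 + 31 + 30 + 31 + 27 = 821.

821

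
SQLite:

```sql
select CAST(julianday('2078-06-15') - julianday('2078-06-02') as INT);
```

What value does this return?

13

Both dates are in June 2078: 15 − 2 = 13.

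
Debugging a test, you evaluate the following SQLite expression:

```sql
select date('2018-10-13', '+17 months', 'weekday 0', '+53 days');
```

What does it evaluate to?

Adding +17 months to 2018-10-13 gives 2020-03-13.
`weekday 0` advances to the next Sunday; 2020-03-13 is a Friday, so it moves forward to 2020-03-15.
Applying '+53 days' to 2020-03-15: counting 53 days forward gives 2020-05-07.

2020-05-07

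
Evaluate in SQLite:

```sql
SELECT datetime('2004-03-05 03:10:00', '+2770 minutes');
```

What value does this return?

2770 minutes = 46h 10m; +2770 minutes from 2004-03-05 03:10:00 is 2004-03-07 01:20:00 (crosses midnight).

2004-03-07 01:20:00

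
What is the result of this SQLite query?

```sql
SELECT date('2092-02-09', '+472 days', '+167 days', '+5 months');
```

Applying '+472 days' to 2092-02-09: counting 472 days forward gives 2093-05-26.
Applying '+167 days' to 2093-05-26: counting 167 days forward gives 2093-11-09.
Adding +5 months to 2093-11-09 gives 2094-04-09.

2094-04-09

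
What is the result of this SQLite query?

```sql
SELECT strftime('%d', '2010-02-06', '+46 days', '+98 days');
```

First apply '+46 days', '+98 days': 2010-02-06 → 2010-06-30.
`%d` extracts the 2-digit day of month: 30.

30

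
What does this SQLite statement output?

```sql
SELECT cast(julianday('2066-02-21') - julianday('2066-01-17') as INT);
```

14 days remain in January 2066 after the 17th (31 − 17).
Then 21 days into February 2066.
Total: 14 + 21 = 35.

35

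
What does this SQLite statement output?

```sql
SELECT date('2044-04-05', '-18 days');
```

2044-03-18

Going back 5 days from 2044-04-05 reaches 2044-03-31 (last day of March, 31 days).
Going back 13 days within March lands on 2044-03-18.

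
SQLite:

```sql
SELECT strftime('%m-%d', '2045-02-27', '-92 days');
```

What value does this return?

First apply '-92 days': 2045-02-27 → 2044-11-27.
`%m-%d` extracts the month-day: 11-27.

11-27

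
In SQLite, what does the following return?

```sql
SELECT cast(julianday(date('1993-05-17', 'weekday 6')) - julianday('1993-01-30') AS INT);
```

112

`weekday 6` advances to the next Saturday; 1993-05-17 is a Monday, so it moves forward to 1993-05-22.
1 day remains in January 1993 after the 30th (31 − 30).
February 1993: 28 days.
March 1993: 31 days.
April 1993: 30 days.
Then 22 days into May 1993.
Total: 1 + 28 + 31 + 30 + 22 = 112.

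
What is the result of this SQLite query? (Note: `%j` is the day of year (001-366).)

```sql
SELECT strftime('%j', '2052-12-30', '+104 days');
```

First apply '+104 days': 2052-12-30 → 2053-04-13.
Day-of-year for 2053-04-13: days since 2053-01-01 inclusive = 103, zero-padded to 103.

103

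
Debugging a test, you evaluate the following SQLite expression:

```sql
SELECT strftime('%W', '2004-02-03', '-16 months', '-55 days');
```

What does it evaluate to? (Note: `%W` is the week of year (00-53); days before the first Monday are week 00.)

31

First apply '-16 months', '-55 days': 2004-02-03 → 2002-08-09.
2002-08-09 is a Friday. SQLite's %W counts Mondays since the year started; the result is 31.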